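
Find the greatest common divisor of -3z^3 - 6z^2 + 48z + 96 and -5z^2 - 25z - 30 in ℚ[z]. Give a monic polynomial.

z + 2

Repeated division with remainder:
  -3z^3 - 6z^2 + 48z + 96 = ((3/5)z - 9/5)(-5z^2 - 25z - 30) + (21z + 42)
  -5z^2 - 25z - 30 = (-(5/21)z - 5/7)(21z + 42) + (0)
Last nonzero remainder: 21z + 42. Dividing through by 21 gives the monic gcd z + 2.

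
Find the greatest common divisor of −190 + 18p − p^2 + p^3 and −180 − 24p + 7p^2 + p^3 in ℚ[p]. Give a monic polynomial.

Euclidean algorithm in ℚ[p]:
  p^3 − p^2 + 18p − 190 = (p^3 + 7p^2 − 24p − 180) + (−8p^2 + 42p − 10)
  p^3 + 7p^2 − 24p − 180 = (−(1/8)p − 49/32)(−8p^2 + 42p − 10) + ((625/16)p − 3125/16)
  −8p^2 + 42p − 10 = (−(128/625)p + 32/625)((625/16)p − 3125/16) + (0)
Last nonzero remainder: (625/16)p − 3125/16. Dividing through by 625/16 gives the monic gcd p − 5.

−5 + p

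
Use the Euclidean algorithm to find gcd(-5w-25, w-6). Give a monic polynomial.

Euclidean algorithm in ℚ[w]:
  -5w-25 = (-5)(w-6) + (-55)
  w-6 = (-(1/55)w+6/55)(-55) + (0)
The last nonzero remainder is the constant -55, so the polynomials are coprime and gcd = 1.

1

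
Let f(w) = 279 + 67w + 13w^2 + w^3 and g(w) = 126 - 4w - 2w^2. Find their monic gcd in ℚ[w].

9 + w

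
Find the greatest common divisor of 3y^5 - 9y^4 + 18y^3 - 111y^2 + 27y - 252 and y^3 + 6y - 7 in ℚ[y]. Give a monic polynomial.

y^2 + y + 7

Euclidean algorithm in ℚ[y]:
  3y^5 - 9y^4 + 18y^3 - 111y^2 + 27y - 252 = (3y^2 - 9y)(y^3 + 6y - 7) + (-36y^2 - 36y - 252)
  y^3 + 6y - 7 = (-(1/36)y + 1/36)(-36y^2 - 36y - 252) + (0)
Last nonzero remainder: -36y^2 - 36y - 252. Dividing through by -36 gives the monic gcd y^2 + y + 7.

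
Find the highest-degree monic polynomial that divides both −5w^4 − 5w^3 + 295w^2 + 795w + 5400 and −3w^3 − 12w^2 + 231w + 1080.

w^2 − w − 72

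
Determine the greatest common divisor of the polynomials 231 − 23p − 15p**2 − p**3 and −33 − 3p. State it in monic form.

11 + p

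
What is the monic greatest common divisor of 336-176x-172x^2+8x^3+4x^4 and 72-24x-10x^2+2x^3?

Apply the Euclidean algorithm:
  4x^4+8x^3-172x^2-176x+336 = (2x+14)(2x^3-10x^2-24x+72) + (16x^2+16x-672)
  2x^3-10x^2-24x+72 = ((1/8)x-3/4)(16x^2+16x-672) + (72x-432)
  16x^2+16x-672 = ((2/9)x+14/9)(72x-432) + (0)
Last nonzero remainder: 72x-432. Dividing through by 72 gives the monic gcd x-6.

-6+x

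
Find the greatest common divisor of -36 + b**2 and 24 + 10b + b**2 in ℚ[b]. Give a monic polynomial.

6 + b

Apply the Euclidean algorithm:
  b**2 - 36 = (b**2 + 10b + 24) + (-10b - 60)
  b**2 + 10b + 24 = (-(1/10)b - 2/5)(-10b - 60) + (0)
Last nonzero remainder: -10b - 60. Dividing through by -10 gives the monic gcd b + 6.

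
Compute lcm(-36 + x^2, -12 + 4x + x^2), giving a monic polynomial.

72 - 36x - 2x^2 + x^3

Repeated division with remainder:
  x^2 - 36 = (x^2 + 4x - 12) + (-4x - 24)
  x^2 + 4x - 12 = (-(1/4)x + 1/2)(-4x - 24) + (0)
Last nonzero remainder: -4x - 24. Dividing through by -4 gives the monic gcd x + 6.
Then lcm(f, g) = f·g / gcd(f, g); expanding and making the result monic gives the answer.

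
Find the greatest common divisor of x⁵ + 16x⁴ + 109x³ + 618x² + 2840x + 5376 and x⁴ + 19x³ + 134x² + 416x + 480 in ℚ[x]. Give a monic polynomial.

Repeated division with remainder:
  x⁵ + 16x⁴ + 109x³ + 618x² + 2840x + 5376 = (x − 3)(x⁴ + 19x³ + 134x² + 416x + 480) + (32x³ + 604x² + 3608x + 6816)
  x⁴ + 19x³ + 134x² + 416x + 480 = ((1/32)x + 1/256)(32x³ + 604x² + 3608x + 6816) + ((1209/64)x² + (6045/32)x + 3627/8)
  32x³ + 604x² + 3608x + 6816 = ((2048/1209)x + 18176/1209)((1209/64)x² + (6045/32)x + 3627/8) + (0)
Last nonzero remainder: (1209/64)x² + (6045/32)x + 3627/8. Dividing through by 1209/64 gives the monic gcd x² + 10x + 24.

x² + 10x + 24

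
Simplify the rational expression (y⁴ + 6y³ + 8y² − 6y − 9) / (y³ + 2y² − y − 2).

Euclidean algorithm in ℚ[y]:
  y⁴ + 6y³ + 8y² − 6y − 9 = (y + 4)(y³ + 2y² − y − 2) + (y² − 1)
  y³ + 2y² − y − 2 = (y + 2)(y² − 1) + (0)
The last nonzero remainder y² − 1 is already monic.
Cancel y² − 1 from numerator and denominator to get the reduced form.

(y² + 6y + 9)/(y + 2)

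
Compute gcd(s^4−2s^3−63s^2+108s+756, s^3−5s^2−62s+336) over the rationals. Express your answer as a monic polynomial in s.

s−6

Euclidean algorithm in ℚ[s]:
  s^4−2s^3−63s^2+108s+756 = (s+3)(s^3−5s^2−62s+336) + (14s^2−42s−252)
  s^3−5s^2−62s+336 = ((1/14)s−1/7)(14s^2−42s−252) + (−50s+300)
  14s^2−42s−252 = (−(7/25)s−21/25)(−50s+300) + (0)
Last nonzero remainder: −50s+300. Dividing through by −50 gives the monic gcd s−6.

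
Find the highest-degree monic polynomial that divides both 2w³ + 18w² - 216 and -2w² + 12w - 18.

w - 3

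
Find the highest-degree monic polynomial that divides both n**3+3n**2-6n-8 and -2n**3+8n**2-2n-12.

n**2-n-2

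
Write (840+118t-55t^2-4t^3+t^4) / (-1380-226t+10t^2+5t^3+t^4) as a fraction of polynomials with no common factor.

(-28-3t+t^2)/(46+6t+t^2)

Repeated division with remainder:
  t^4-4t^3-55t^2+118t+840 = (t^4+5t^3+10t^2-226t-1380) + (-9t^3-65t^2+344t+2220)
  t^4+5t^3+10t^2-226t-1380 = (-(1/9)t+20/81)(-9t^3-65t^2+344t+2220) + ((5206/81)t^2-(5206/81)t-52060/27)
  -9t^3-65t^2+344t+2220 = (-(729/5206)t-2997/2603)((5206/81)t^2-(5206/81)t-52060/27) + (0)
Last nonzero remainder: (5206/81)t^2-(5206/81)t-52060/27. Dividing through by 5206/81 gives the monic gcd t^2-t-30.
Cancel t^2-t-30 from numerator and denominator to get the reduced form.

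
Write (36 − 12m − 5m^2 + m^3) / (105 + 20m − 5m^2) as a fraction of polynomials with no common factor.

Repeated division with remainder:
  m^3 − 5m^2 − 12m + 36 = (−(1/5)m + 1/5)(−5m^2 + 20m + 105) + (5m + 15)
  −5m^2 + 20m + 105 = (−m + 7)(5m + 15) + (0)
Last nonzero remainder: 5m + 15. Dividing through by 5 gives the monic gcd m + 3.
Cancel m + 3 from numerator and denominator to get the reduced form.

(−12 + 8m − m^2)/(−35 + 5m)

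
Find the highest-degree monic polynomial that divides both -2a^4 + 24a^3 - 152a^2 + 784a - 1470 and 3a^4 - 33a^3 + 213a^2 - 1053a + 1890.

a^3 - 5a^2 + 41a - 105

Euclidean algorithm in ℚ[a]:
  -2a^4 + 24a^3 - 152a^2 + 784a - 1470 = (-2/3)(3a^4 - 33a^3 + 213a^2 - 1053a + 1890) + (2a^3 - 10a^2 + 82a - 210)
  3a^4 - 33a^3 + 213a^2 - 1053a + 1890 = ((3/2)a - 9)(2a^3 - 10a^2 + 82a - 210) + (0)
Last nonzero remainder: 2a^3 - 10a^2 + 82a - 210. Dividing through by 2 gives the monic gcd a^3 - 5a^2 + 41a - 105.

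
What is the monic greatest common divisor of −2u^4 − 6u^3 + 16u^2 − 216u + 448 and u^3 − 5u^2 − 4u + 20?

u − 2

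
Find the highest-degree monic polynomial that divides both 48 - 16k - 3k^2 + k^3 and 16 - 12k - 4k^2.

4 + k

Euclidean algorithm in ℚ[k]:
  k^3 - 3k^2 - 16k + 48 = (-(1/4)k + 3/2)(-4k^2 - 12k + 16) + (6k + 24)
  -4k^2 - 12k + 16 = (-(2/3)k + 2/3)(6k + 24) + (0)
Last nonzero remainder: 6k + 24. Dividing through by 6 gives the monic gcd k + 4.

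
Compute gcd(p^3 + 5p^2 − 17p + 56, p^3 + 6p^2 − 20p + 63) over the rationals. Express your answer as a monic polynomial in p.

p^2 − 3p + 7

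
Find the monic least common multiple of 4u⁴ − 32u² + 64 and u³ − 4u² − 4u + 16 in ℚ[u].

u⁵ − 4u⁴ − 8u³ + 32u² + 16u − 64

Euclidean algorithm in ℚ[u]:
  4u⁴ − 32u² + 64 = (4u + 16)(u³ − 4u² − 4u + 16) + (48u² − 192)
  u³ − 4u² − 4u + 16 = ((1/48)u − 1/12)(48u² − 192) + (0)
Last nonzero remainder: 48u² − 192. Dividing through by 48 gives the monic gcd u² − 4.
Then lcm(f, g) = f·g / gcd(f, g); expanding and making the result monic gives the answer.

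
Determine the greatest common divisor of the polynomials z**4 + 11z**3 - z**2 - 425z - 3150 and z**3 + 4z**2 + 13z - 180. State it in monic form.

z**2 + 8z + 45

Euclidean algorithm in ℚ[z]:
  z**4 + 11z**3 - z**2 - 425z - 3150 = (z + 7)(z**3 + 4z**2 + 13z - 180) + (-42z**2 - 336z - 1890)
  z**3 + 4z**2 + 13z - 180 = (-(1/42)z + 2/21)(-42z**2 - 336z - 1890) + (0)
Last nonzero remainder: -42z**2 - 336z - 1890. Dividing through by -42 gives the monic gcd z**2 + 8z + 45.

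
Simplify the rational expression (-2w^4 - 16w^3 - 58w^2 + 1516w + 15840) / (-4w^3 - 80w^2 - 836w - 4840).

(w^2 - w - 72)/(2w + 22)

Repeated division with remainder:
  -2w^4 - 16w^3 - 58w^2 + 1516w + 15840 = ((1/2)w - 6)(-4w^3 - 80w^2 - 836w - 4840) + (-120w^2 - 1080w - 13200)
  -4w^3 - 80w^2 - 836w - 4840 = ((1/30)w + 11/30)(-120w^2 - 1080w - 13200) + (0)
Last nonzero remainder: -120w^2 - 1080w - 13200. Dividing through by -120 gives the monic gcd w^2 + 9w + 110.
Cancel w^2 + 9w + 110 from numerator and denominator to get the reduced form.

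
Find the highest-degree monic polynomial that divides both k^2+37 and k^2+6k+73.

Repeated division with remainder:
  k^2+37 = (k^2+6k+73) + (−6k−36)
  k^2+6k+73 = (−(1/6)k)(−6k−36) + (73)
  −6k−36 = (−(6/73)k−36/73)(73) + (0)
The last nonzero remainder is the constant 73, so the polynomials are coprime and gcd = 1.

1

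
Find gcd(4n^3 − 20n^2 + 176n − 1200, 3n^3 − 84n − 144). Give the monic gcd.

Euclidean algorithm in ℚ[n]:
  4n^3 − 20n^2 + 176n − 1200 = (4/3)(3n^3 − 84n − 144) + (−20n^2 + 288n − 1008)
  3n^3 − 84n − 144 = (−(3/20)n − 54/25)(−20n^2 + 288n − 1008) + ((9672/25)n − 58032/25)
  −20n^2 + 288n − 1008 = (−(125/2418)n + 175/403)((9672/25)n − 58032/25) + (0)
Last nonzero remainder: (9672/25)n − 58032/25. Dividing through by 9672/25 gives the monic gcd n − 6.

n − 6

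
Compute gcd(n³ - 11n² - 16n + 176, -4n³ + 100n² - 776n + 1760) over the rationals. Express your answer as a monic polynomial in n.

By polynomial division,
  n³ - 11n² - 16n + 176 = (-1/4)(-4n³ + 100n² - 776n + 1760) + (14n² - 210n + 616)
  -4n³ + 100n² - 776n + 1760 = (-(2/7)n + 20/7)(14n² - 210n + 616) + (0)
Last nonzero remainder: 14n² - 210n + 616. Dividing through by 14 gives the monic gcd n² - 15n + 44.

n² - 15n + 44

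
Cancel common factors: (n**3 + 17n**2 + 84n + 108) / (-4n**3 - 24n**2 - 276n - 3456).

Apply the Euclidean algorithm:
  n**3 + 17n**2 + 84n + 108 = (-1/4)(-4n**3 - 24n**2 - 276n - 3456) + (11n**2 + 15n - 756)
  -4n**3 - 24n**2 - 276n - 3456 = (-(4/11)n - 204/121)(11n**2 + 15n - 756) + (-(63600/121)n - 572400/121)
  11n**2 + 15n - 756 = (-(1331/63600)n + 847/5300)(-(63600/121)n - 572400/121) + (0)
Last nonzero remainder: -(63600/121)n - 572400/121. Dividing through by -63600/121 gives the monic gcd n + 9.
Cancel n + 9 from numerator and denominator to get the reduced form.

(-n**2 - 8n - 12)/(4n**2 - 12n + 384)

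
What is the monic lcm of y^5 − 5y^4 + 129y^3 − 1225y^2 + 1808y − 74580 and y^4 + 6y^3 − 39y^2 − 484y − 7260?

Repeated division with remainder:
  y^5 − 5y^4 + 129y^3 − 1225y^2 + 1808y − 74580 = (y − 11)(y^4 + 6y^3 − 39y^2 − 484y − 7260) + (234y^3 − 1170y^2 + 3744y − 154440)
  y^4 + 6y^3 − 39y^2 − 484y − 7260 = ((1/234)y + 11/234)(234y^3 − 1170y^2 + 3744y − 154440) + (0)
Last nonzero remainder: 234y^3 − 1170y^2 + 3744y − 154440. Dividing through by 234 gives the monic gcd y^3 − 5y^2 + 16y − 660.
Then lcm(f, g) = f·g / gcd(f, g); expanding and making the result monic gives the answer.

y^6 + 6y^5 + 74y^4 + 194y^3 − 11667y^2 − 54692y − 820380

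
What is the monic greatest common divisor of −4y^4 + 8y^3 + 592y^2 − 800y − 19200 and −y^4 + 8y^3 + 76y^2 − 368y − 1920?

y^3 − 12y^2 − 28y + 480

Euclidean algorithm in ℚ[y]:
  −4y^4 + 8y^3 + 592y^2 − 800y − 19200 = (4)(−y^4 + 8y^3 + 76y^2 − 368y − 1920) + (−24y^3 + 288y^2 + 672y − 11520)
  −y^4 + 8y^3 + 76y^2 − 368y − 1920 = ((1/24)y + 1/6)(−24y^3 + 288y^2 + 672y − 11520) + (0)
Last nonzero remainder: −24y^3 + 288y^2 + 672y − 11520. Dividing through by −24 gives the monic gcd y^3 − 12y^2 − 28y + 480.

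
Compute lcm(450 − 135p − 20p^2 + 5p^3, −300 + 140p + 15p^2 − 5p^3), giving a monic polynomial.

−180 + 144p − 19p^2 − 6p^3 + p^4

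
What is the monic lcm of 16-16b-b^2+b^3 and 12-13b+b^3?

-48+64b-13b^2-4b^3+b^4

Repeated division with remainder:
  b^3-b^2-16b+16 = (b^3-13b+12) + (-b^2-3b+4)
  b^3-13b+12 = (-b+3)(-b^2-3b+4) + (0)
Last nonzero remainder: -b^2-3b+4. Dividing through by -1 gives the monic gcd b^2+3b-4.
Then lcm(f, g) = f·g / gcd(f, g); expanding and making the result monic gives the answer.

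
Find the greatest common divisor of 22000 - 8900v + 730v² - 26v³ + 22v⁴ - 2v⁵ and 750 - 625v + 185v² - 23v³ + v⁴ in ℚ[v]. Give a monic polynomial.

50 - 15v + v²

Euclidean algorithm in ℚ[v]:
  -2v⁵ + 22v⁴ - 26v³ + 730v² - 8900v + 22000 = (-2v - 24)(v⁴ - 23v³ + 185v² - 625v + 750) + (-208v³ + 3920v² - 22400v + 40000)
  v⁴ - 23v³ + 185v² - 625v + 750 = (-(1/208)v + 27/1352)(-208v³ + 3920v² - 22400v + 40000) + (-(165/169)v² + (2475/169)v - 8250/169)
  -208v³ + 3920v² - 22400v + 40000 = ((35152/165)v - 27040/33)(-(165/169)v² + (2475/169)v - 8250/169) + (0)
Last nonzero remainder: -(165/169)v² + (2475/169)v - 8250/169. Dividing through by -165/169 gives the monic gcd v² - 15v + 50.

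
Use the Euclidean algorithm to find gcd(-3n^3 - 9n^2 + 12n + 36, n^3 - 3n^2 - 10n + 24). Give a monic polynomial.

n^2 + n - 6

By polynomial division,
  -3n^3 - 9n^2 + 12n + 36 = (-3)(n^3 - 3n^2 - 10n + 24) + (-18n^2 - 18n + 108)
  n^3 - 3n^2 - 10n + 24 = (-(1/18)n + 2/9)(-18n^2 - 18n + 108) + (0)
Last nonzero remainder: -18n^2 - 18n + 108. Dividing through by -18 gives the monic gcd n^2 + n - 6.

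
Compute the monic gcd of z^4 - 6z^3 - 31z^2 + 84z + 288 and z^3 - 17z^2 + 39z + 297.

z + 3

Repeated division with remainder:
  z^4 - 6z^3 - 31z^2 + 84z + 288 = (z + 11)(z^3 - 17z^2 + 39z + 297) + (117z^2 - 642z - 2979)
  z^3 - 17z^2 + 39z + 297 = ((1/117)z - 449/4563)(117z^2 - 642z - 2979) + ((1960/1521)z + 1960/507)
  117z^2 - 642z - 2979 = ((177957/1960)z - 1510353/1960)((1960/1521)z + 1960/507) + (0)
Last nonzero remainder: (1960/1521)z + 1960/507. Dividing through by 1960/1521 gives the monic gcd z + 3.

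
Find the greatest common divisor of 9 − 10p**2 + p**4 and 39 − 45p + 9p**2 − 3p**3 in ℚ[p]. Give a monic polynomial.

−1 + p

Apply the Euclidean algorithm:
  p**4 − 10p**2 + 9 = (−(1/3)p − 1)(−3p**3 + 9p**2 − 45p + 39) + (−16p**2 − 32p + 48)
  −3p**3 + 9p**2 − 45p + 39 = ((3/16)p − 15/16)(−16p**2 − 32p + 48) + (−84p + 84)
  −16p**2 − 32p + 48 = ((4/21)p + 4/7)(−84p + 84) + (0)
Last nonzero remainder: −84p + 84. Dividing through by −84 gives the monic gcd p − 1.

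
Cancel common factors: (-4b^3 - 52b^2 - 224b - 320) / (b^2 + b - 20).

Repeated division with remainder:
  -4b^3 - 52b^2 - 224b - 320 = (-4b - 48)(b^2 + b - 20) + (-256b - 1280)
  b^2 + b - 20 = (-(1/256)b + 1/64)(-256b - 1280) + (0)
Last nonzero remainder: -256b - 1280. Dividing through by -256 gives the monic gcd b + 5.
Cancel b + 5 from numerator and denominator to get the reduced form.

(-4b^2 - 32b - 64)/(b - 4)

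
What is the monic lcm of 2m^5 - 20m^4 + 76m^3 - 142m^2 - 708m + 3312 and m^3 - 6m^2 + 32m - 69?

m^6 - 13m^5 + 68m^4 - 185m^3 - 141m^2 + 2718m - 4968

Repeated division with remainder:
  2m^5 - 20m^4 + 76m^3 - 142m^2 - 708m + 3312 = (2m^2 - 8m - 36)(m^3 - 6m^2 + 32m - 69) + (36m^2 - 108m + 828)
  m^3 - 6m^2 + 32m - 69 = ((1/36)m - 1/12)(36m^2 - 108m + 828) + (0)
Last nonzero remainder: 36m^2 - 108m + 828. Dividing through by 36 gives the monic gcd m^2 - 3m + 23.
Then lcm(f, g) = f·g / gcd(f, g); expanding and making the result monic gives the answer.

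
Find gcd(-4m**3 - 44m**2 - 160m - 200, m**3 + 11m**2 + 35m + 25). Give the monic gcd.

m + 5

By polynomial division,
  -4m**3 - 44m**2 - 160m - 200 = (-4)(m**3 + 11m**2 + 35m + 25) + (-20m - 100)
  m**3 + 11m**2 + 35m + 25 = (-(1/20)m**2 - (3/10)m - 1/4)(-20m - 100) + (0)
Last nonzero remainder: -20m - 100. Dividing through by -20 gives the monic gcd m + 5.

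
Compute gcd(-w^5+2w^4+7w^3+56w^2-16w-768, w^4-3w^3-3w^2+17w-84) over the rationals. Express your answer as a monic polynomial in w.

w^2-w-12

By polynomial division,
  -w^5+2w^4+7w^3+56w^2-16w-768 = (-w-1)(w^4-3w^3-3w^2+17w-84) + (w^3+70w^2-83w-852)
  w^4-3w^3-3w^2+17w-84 = (w-73)(w^3+70w^2-83w-852) + (5190w^2-5190w-62280)
  w^3+70w^2-83w-852 = ((1/5190)w+71/5190)(5190w^2-5190w-62280) + (0)
Last nonzero remainder: 5190w^2-5190w-62280. Dividing through by 5190 gives the monic gcd w^2-w-12.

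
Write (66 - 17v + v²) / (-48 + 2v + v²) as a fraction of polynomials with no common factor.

(-11 + v)/(8 + v)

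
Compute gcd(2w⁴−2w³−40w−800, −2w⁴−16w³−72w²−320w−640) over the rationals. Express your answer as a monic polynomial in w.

w³+4w²+20w+80

Euclidean algorithm in ℚ[w]:
  2w⁴−2w³−40w−800 = (−1)(−2w⁴−16w³−72w²−320w−640) + (−18w³−72w²−360w−1440)
  −2w⁴−16w³−72w²−320w−640 = ((1/9)w+4/9)(−18w³−72w²−360w−1440) + (0)
Last nonzero remainder: −18w³−72w²−360w−1440. Dividing through by −18 gives the monic gcd w³+4w²+20w+80.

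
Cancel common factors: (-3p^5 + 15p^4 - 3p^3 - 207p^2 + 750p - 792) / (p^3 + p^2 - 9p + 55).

(-3p^3 + 3p^2 + 42p - 72)/(p + 5)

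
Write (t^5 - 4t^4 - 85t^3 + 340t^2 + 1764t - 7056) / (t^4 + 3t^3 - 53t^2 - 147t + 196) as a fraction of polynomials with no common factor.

(t^3 - 4t^2 - 36t + 144)/(t^2 + 3t - 4)

By polynomial division,
  t^5 - 4t^4 - 85t^3 + 340t^2 + 1764t - 7056 = (t - 7)(t^4 + 3t^3 - 53t^2 - 147t + 196) + (-11t^3 + 116t^2 + 539t - 5684)
  t^4 + 3t^3 - 53t^2 - 147t + 196 = (-(1/11)t - 149/121)(-11t^3 + 116t^2 + 539t - 5684) + ((16800/121)t^2 - 823200/121)
  -11t^3 + 116t^2 + 539t - 5684 = (-(1331/16800)t + 3509/4200)((16800/121)t^2 - 823200/121) + (0)
Last nonzero remainder: (16800/121)t^2 - 823200/121. Dividing through by 16800/121 gives the monic gcd t^2 - 49.
Cancel t^2 - 49 from numerator and denominator to get the reduced form.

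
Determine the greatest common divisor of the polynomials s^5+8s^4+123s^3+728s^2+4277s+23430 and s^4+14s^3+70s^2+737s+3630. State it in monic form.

Apply the Euclidean algorithm:
  s^5+8s^4+123s^3+728s^2+4277s+23430 = (s−6)(s^4+14s^3+70s^2+737s+3630) + (137s^3+411s^2+5069s+45210)
  s^4+14s^3+70s^2+737s+3630 = ((1/137)s+11/137)(137s^3+411s^2+5069s+45210) + (0)
Last nonzero remainder: 137s^3+411s^2+5069s+45210. Dividing through by 137 gives the monic gcd s^3+3s^2+37s+330.

s^3+3s^2+37s+330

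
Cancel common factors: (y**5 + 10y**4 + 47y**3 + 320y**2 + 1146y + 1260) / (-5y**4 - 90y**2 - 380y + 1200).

(-y**3 - 12y**2 - 41y - 42)/(5y**2 + 10y - 40)

Euclidean algorithm in ℚ[y]:
  y**5 + 10y**4 + 47y**3 + 320y**2 + 1146y + 1260 = (-(1/5)y - 2)(-5y**4 - 90y**2 - 380y + 1200) + (29y**3 + 64y**2 + 626y + 3660)
  -5y**4 - 90y**2 - 380y + 1200 = (-(5/29)y + 320/841)(29y**3 + 64y**2 + 626y + 3660) + (-(5400/841)y**2 + (10800/841)y - 162000/841)
  29y**3 + 64y**2 + 626y + 3660 = (-(24389/5400)y - 51301/2700)(-(5400/841)y**2 + (10800/841)y - 162000/841) + (0)
Last nonzero remainder: -(5400/841)y**2 + (10800/841)y - 162000/841. Dividing through by -5400/841 gives the monic gcd y**2 - 2y + 30.
Cancel y**2 - 2y + 30 from numerator and denominator to get the reduced form.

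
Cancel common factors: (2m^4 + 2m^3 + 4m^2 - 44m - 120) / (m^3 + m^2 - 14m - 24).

(2m^3 - 2m^2 + 8m - 60)/(m^2 - m - 12)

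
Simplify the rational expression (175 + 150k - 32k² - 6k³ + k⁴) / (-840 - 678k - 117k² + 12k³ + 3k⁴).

(-5 - 4k + k²)/(24 + 18k + 3k²)

Repeated division with remainder:
  k⁴ - 6k³ - 32k² + 150k + 175 = (1/3)(3k⁴ + 12k³ - 117k² - 678k - 840) + (-10k³ + 7k² + 376k + 455)
  3k⁴ + 12k³ - 117k² - 678k - 840 = (-(3/10)k - 141/100)(-10k³ + 7k² + 376k + 455) + ((567/100)k² - (567/50)k - 3969/20)
  -10k³ + 7k² + 376k + 455 = (-(1000/567)k - 1300/567)((567/100)k² - (567/50)k - 3969/20) + (0)
Last nonzero remainder: (567/100)k² - (567/50)k - 3969/20. Dividing through by 567/100 gives the monic gcd k² - 2k - 35.
Cancel k² - 2k - 35 from numerator and denominator to get the reduced form.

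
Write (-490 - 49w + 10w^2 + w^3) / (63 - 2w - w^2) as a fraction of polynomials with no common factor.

By polynomial division,
  w^3 + 10w^2 - 49w - 490 = (-w - 8)(-w^2 - 2w + 63) + (-2w + 14)
  -w^2 - 2w + 63 = ((1/2)w + 9/2)(-2w + 14) + (0)
Last nonzero remainder: -2w + 14. Dividing through by -2 gives the monic gcd w - 7.
Cancel w - 7 from numerator and denominator to get the reduced form.

(-70 - 17w - w^2)/(9 + w)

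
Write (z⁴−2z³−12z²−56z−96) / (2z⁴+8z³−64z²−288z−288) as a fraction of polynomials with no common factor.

Repeated division with remainder:
  z⁴−2z³−12z²−56z−96 = (1/2)(2z⁴+8z³−64z²−288z−288) + (−6z³+20z²+88z+48)
  2z⁴+8z³−64z²−288z−288 = (−(1/3)z−22/9)(−6z³+20z²+88z+48) + ((128/9)z²−(512/9)z−512/3)
  −6z³+20z²+88z+48 = (−(27/64)z−9/32)((128/9)z²−(512/9)z−512/3) + (0)
Last nonzero remainder: (128/9)z²−(512/9)z−512/3. Dividing through by 128/9 gives the monic gcd z²−4z−12.
Cancel z²−4z−12 from numerator and denominator to get the reduced form.

(z²+2z+8)/(2z²+16z+24)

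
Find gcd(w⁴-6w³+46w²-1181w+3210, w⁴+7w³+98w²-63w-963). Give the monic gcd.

w³+4w²+86w-321

Euclidean algorithm in ℚ[w]:
  w⁴-6w³+46w²-1181w+3210 = (w⁴+7w³+98w²-63w-963) + (-13w³-52w²-1118w+4173)
  w⁴+7w³+98w²-63w-963 = (-(1/13)w-3/13)(-13w³-52w²-1118w+4173) + (0)
Last nonzero remainder: -13w³-52w²-1118w+4173. Dividing through by -13 gives the monic gcd w³+4w²+86w-321.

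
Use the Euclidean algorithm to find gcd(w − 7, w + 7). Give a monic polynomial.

1

Apply the Euclidean algorithm:
  w − 7 = (w + 7) + (−14)
  w + 7 = (−(1/14)w − 1/2)(−14) + (0)
The last nonzero remainder is the constant −14, so the polynomials are coprime and gcd = 1.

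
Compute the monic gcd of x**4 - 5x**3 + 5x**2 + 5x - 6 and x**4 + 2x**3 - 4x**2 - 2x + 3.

x**2 - 1

By polynomial division,
  x**4 - 5x**3 + 5x**2 + 5x - 6 = (x**4 + 2x**3 - 4x**2 - 2x + 3) + (-7x**3 + 9x**2 + 7x - 9)
  x**4 + 2x**3 - 4x**2 - 2x + 3 = (-(1/7)x - 23/49)(-7x**3 + 9x**2 + 7x - 9) + ((60/49)x**2 - 60/49)
  -7x**3 + 9x**2 + 7x - 9 = (-(343/60)x + 147/20)((60/49)x**2 - 60/49) + (0)
Last nonzero remainder: (60/49)x**2 - 60/49. Dividing through by 60/49 gives the monic gcd x**2 - 1.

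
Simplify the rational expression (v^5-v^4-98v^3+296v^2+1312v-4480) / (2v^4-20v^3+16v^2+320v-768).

(v^2+3v-70)/(2v-12)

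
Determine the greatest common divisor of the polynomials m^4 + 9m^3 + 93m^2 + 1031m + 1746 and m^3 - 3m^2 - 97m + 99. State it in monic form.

m + 9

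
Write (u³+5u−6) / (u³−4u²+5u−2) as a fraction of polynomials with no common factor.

(u²+u+6)/(u²−3u+2)

Euclidean algorithm in ℚ[u]:
  u³+5u−6 = (u³−4u²+5u−2) + (4u²−4)
  u³−4u²+5u−2 = ((1/4)u−1)(4u²−4) + (6u−6)
  4u²−4 = ((2/3)u+2/3)(6u−6) + (0)
Last nonzero remainder: 6u−6. Dividing through by 6 gives the monic gcd u−1.
Cancel u−1 from numerator and denominator to get the reduced form.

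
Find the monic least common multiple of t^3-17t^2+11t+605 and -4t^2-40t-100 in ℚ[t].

By polynomial division,
  t^3-17t^2+11t+605 = (-(1/4)t+27/4)(-4t^2-40t-100) + (256t+1280)
  -4t^2-40t-100 = (-(1/64)t-5/64)(256t+1280) + (0)
Last nonzero remainder: 256t+1280. Dividing through by 256 gives the monic gcd t+5.
Then lcm(f, g) = f·g / gcd(f, g); expanding and making the result monic gives the answer.

t^4-12t^3-74t^2+660t+3025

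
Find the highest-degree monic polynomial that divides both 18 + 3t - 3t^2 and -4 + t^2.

2 + t

Apply the Euclidean algorithm:
  -3t^2 + 3t + 18 = (-3)(t^2 - 4) + (3t + 6)
  t^2 - 4 = ((1/3)t - 2/3)(3t + 6) + (0)
Last nonzero remainder: 3t + 6. Dividing through by 3 gives the monic gcd t + 2.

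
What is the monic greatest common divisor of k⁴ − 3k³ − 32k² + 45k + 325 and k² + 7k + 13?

k² + 7k + 13

Euclidean algorithm in ℚ[k]:
  k⁴ − 3k³ − 32k² + 45k + 325 = (k² − 10k + 25)(k² + 7k + 13) + (0)
The last nonzero remainder k² + 7k + 13 is already monic.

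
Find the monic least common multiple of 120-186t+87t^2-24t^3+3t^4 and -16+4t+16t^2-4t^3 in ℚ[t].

40-22t-33t^2+21t^3-7t^4+t^5

By polynomial division,
  3t^4-24t^3+87t^2-186t+120 = (-(3/4)t+3)(-4t^3+16t^2+4t-16) + (42t^2-210t+168)
  -4t^3+16t^2+4t-16 = (-(2/21)t-2/21)(42t^2-210t+168) + (0)
Last nonzero remainder: 42t^2-210t+168. Dividing through by 42 gives the monic gcd t^2-5t+4.
Then lcm(f, g) = f·g / gcd(f, g); expanding and making the result monic gives the answer.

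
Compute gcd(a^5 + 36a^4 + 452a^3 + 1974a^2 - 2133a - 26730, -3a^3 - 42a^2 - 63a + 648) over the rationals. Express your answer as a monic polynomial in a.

a^2 + 6a - 27

By polynomial division,
  a^5 + 36a^4 + 452a^3 + 1974a^2 - 2133a - 26730 = (-(1/3)a^2 - (22/3)a - 41)(-3a^3 - 42a^2 - 63a + 648) + (6a^2 + 36a - 162)
  -3a^3 - 42a^2 - 63a + 648 = (-(1/2)a - 4)(6a^2 + 36a - 162) + (0)
Last nonzero remainder: 6a^2 + 36a - 162. Dividing through by 6 gives the monic gcd a^2 + 6a - 27.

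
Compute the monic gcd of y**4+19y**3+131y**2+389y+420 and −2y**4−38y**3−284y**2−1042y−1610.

Euclidean algorithm in ℚ[y]:
  y**4+19y**3+131y**2+389y+420 = (−1/2)(−2y**4−38y**3−284y**2−1042y−1610) + (−11y**2−132y−385)
  −2y**4−38y**3−284y**2−1042y−1610 = ((2/11)y**2+(14/11)y+46/11)(−11y**2−132y−385) + (0)
Last nonzero remainder: −11y**2−132y−385. Dividing through by −11 gives the monic gcd y**2+12y+35.

y**2+12y+35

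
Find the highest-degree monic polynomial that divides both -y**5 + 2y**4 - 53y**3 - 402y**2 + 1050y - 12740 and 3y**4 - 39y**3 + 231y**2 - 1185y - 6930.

y**2 - 5y + 70

Euclidean algorithm in ℚ[y]:
  -y**5 + 2y**4 - 53y**3 - 402y**2 + 1050y - 12740 = (-(1/3)y - 11/3)(3y**4 - 39y**3 + 231y**2 - 1185y - 6930) + (-119y**3 + 50y**2 - 5605y - 38150)
  3y**4 - 39y**3 + 231y**2 - 1185y - 6930 = (-(3/119)y + 4491/14161)(-119y**3 + 50y**2 - 5605y - 38150) + ((1045656/14161)y**2 - (5228280/14161)y + 10456560/2023)
  -119y**3 + 50y**2 - 5605y - 38150 = (-(1685159/1045656)y - 7717745/1045656)((1045656/14161)y**2 - (5228280/14161)y + 10456560/2023) + (0)
Last nonzero remainder: (1045656/14161)y**2 - (5228280/14161)y + 10456560/2023. Dividing through by 1045656/14161 gives the monic gcd y**2 - 5y + 70.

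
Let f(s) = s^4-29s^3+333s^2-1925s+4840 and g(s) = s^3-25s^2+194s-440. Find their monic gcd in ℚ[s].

Repeated division with remainder:
  s^4-29s^3+333s^2-1925s+4840 = (s-4)(s^3-25s^2+194s-440) + (39s^2-709s+3080)
  s^3-25s^2+194s-440 = ((1/39)s-266/1521)(39s^2-709s+3080) + (-(13640/1521)s+150040/1521)
  39s^2-709s+3080 = (-(59319/13640)s+10647/341)(-(13640/1521)s+150040/1521) + (0)
Last nonzero remainder: -(13640/1521)s+150040/1521. Dividing through by -13640/1521 gives the monic gcd s-11.

s-11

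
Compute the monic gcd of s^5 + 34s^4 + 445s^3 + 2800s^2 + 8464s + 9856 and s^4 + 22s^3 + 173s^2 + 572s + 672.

Apply the Euclidean algorithm:
  s^5 + 34s^4 + 445s^3 + 2800s^2 + 8464s + 9856 = (s + 12)(s^4 + 22s^3 + 173s^2 + 572s + 672) + (8s^3 + 152s^2 + 928s + 1792)
  s^4 + 22s^3 + 173s^2 + 572s + 672 = ((1/8)s + 3/8)(8s^3 + 152s^2 + 928s + 1792) + (0)
Last nonzero remainder: 8s^3 + 152s^2 + 928s + 1792. Dividing through by 8 gives the monic gcd s^3 + 19s^2 + 116s + 224.

s^3 + 19s^2 + 116s + 224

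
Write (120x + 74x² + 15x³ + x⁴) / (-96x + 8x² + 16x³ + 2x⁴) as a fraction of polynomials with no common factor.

Euclidean algorithm in ℚ[x]:
  x⁴ + 15x³ + 74x² + 120x = (1/2)(2x⁴ + 16x³ + 8x² - 96x) + (7x³ + 70x² + 168x)
  2x⁴ + 16x³ + 8x² - 96x = ((2/7)x - 4/7)(7x³ + 70x² + 168x) + (0)
Last nonzero remainder: 7x³ + 70x² + 168x. Dividing through by 7 gives the monic gcd x³ + 10x² + 24x.
Cancel x³ + 10x² + 24x from numerator and denominator to get the reduced form.

(5 + x)/(-4 + 2x)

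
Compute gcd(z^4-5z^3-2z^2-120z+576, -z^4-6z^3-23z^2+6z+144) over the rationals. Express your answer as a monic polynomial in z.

Euclidean algorithm in ℚ[z]:
  z^4-5z^3-2z^2-120z+576 = (-1)(-z^4-6z^3-23z^2+6z+144) + (-11z^3-25z^2-114z+720)
  -z^4-6z^3-23z^2+6z+144 = ((1/11)z+41/121)(-11z^3-25z^2-114z+720) + (-(504/121)z^2-(2520/121)z-12096/121)
  -11z^3-25z^2-114z+720 = ((1331/504)z-605/84)(-(504/121)z^2-(2520/121)z-12096/121) + (0)
Last nonzero remainder: -(504/121)z^2-(2520/121)z-12096/121. Dividing through by -504/121 gives the monic gcd z^2+5z+24.

z^2+5z+24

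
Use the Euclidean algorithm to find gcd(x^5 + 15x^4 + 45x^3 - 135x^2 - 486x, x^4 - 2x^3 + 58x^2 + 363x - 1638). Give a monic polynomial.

x^2 + 3x - 18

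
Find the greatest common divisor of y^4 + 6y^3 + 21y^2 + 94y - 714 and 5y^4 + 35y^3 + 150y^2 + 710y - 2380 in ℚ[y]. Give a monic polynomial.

y^3 + 9y^2 + 48y + 238

Apply the Euclidean algorithm:
  y^4 + 6y^3 + 21y^2 + 94y - 714 = (1/5)(5y^4 + 35y^3 + 150y^2 + 710y - 2380) + (-y^3 - 9y^2 - 48y - 238)
  5y^4 + 35y^3 + 150y^2 + 710y - 2380 = (-5y + 10)(-y^3 - 9y^2 - 48y - 238) + (0)
Last nonzero remainder: -y^3 - 9y^2 - 48y - 238. Dividing through by -1 gives the monic gcd y^3 + 9y^2 + 48y + 238.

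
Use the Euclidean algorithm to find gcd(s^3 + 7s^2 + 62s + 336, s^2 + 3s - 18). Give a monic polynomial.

Repeated division with remainder:
  s^3 + 7s^2 + 62s + 336 = (s + 4)(s^2 + 3s - 18) + (68s + 408)
  s^2 + 3s - 18 = ((1/68)s - 3/68)(68s + 408) + (0)
Last nonzero remainder: 68s + 408. Dividing through by 68 gives the monic gcd s + 6.

s + 6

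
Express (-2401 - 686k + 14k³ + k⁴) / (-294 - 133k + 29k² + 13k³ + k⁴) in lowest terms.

(-49 + k²)/(-6 - k + k²)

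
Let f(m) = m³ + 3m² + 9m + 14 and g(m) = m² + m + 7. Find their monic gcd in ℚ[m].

m² + m + 7

Repeated division with remainder:
  m³ + 3m² + 9m + 14 = (m + 2)(m² + m + 7) + (0)
The last nonzero remainder m² + m + 7 is already monic.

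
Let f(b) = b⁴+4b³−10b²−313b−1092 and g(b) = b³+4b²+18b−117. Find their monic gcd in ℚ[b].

b²+7b+39

Repeated division with remainder:
  b⁴+4b³−10b²−313b−1092 = (b)(b³+4b²+18b−117) + (−28b²−196b−1092)
  b³+4b²+18b−117 = (−(1/28)b+3/28)(−28b²−196b−1092) + (0)
Last nonzero remainder: −28b²−196b−1092. Dividing through by −28 gives the monic gcd b²+7b+39.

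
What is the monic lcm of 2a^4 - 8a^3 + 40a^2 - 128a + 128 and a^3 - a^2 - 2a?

a^6 - 3a^5 + 16a^4 - 44a^3 + 64a

By polynomial division,
  2a^4 - 8a^3 + 40a^2 - 128a + 128 = (2a - 6)(a^3 - a^2 - 2a) + (38a^2 - 140a + 128)
  a^3 - a^2 - 2a = ((1/38)a + 51/722)(38a^2 - 140a + 128) + ((1632/361)a - 3264/361)
  38a^2 - 140a + 128 = ((6859/816)a - 722/51)((1632/361)a - 3264/361) + (0)
Last nonzero remainder: (1632/361)a - 3264/361. Dividing through by 1632/361 gives the monic gcd a - 2.
Then lcm(f, g) = f·g / gcd(f, g); expanding and making the result monic gives the answer.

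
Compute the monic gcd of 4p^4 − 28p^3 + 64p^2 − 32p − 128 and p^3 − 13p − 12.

Repeated division with remainder:
  4p^4 − 28p^3 + 64p^2 − 32p − 128 = (4p − 28)(p^3 − 13p − 12) + (116p^2 − 348p − 464)
  p^3 − 13p − 12 = ((1/116)p + 3/116)(116p^2 − 348p − 464) + (0)
Last nonzero remainder: 116p^2 − 348p − 464. Dividing through by 116 gives the monic gcd p^2 − 3p − 4.

p^2 − 3p − 4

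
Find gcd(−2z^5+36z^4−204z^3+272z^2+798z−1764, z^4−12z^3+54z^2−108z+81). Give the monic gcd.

z^2−6z+9

By polynomial division,
  −2z^5+36z^4−204z^3+272z^2+798z−1764 = (−2z+12)(z^4−12z^3+54z^2−108z+81) + (48z^3−592z^2+2256z−2736)
  z^4−12z^3+54z^2−108z+81 = ((1/48)z+1/144)(48z^3−592z^2+2256z−2736) + ((100/9)z^2−(200/3)z+100)
  48z^3−592z^2+2256z−2736 = ((108/25)z−684/25)((100/9)z^2−(200/3)z+100) + (0)
Last nonzero remainder: (100/9)z^2−(200/3)z+100. Dividing through by 100/9 gives the monic gcd z^2−6z+9.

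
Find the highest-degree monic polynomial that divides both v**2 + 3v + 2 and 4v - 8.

By polynomial division,
  v**2 + 3v + 2 = ((1/4)v + 5/4)(4v - 8) + (12)
  4v - 8 = ((1/3)v - 2/3)(12) + (0)
The last nonzero remainder is the constant 12, so the polynomials are coprime and gcd = 1.

1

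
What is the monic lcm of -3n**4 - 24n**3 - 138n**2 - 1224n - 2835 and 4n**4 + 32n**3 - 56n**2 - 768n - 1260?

n**6 + 6n**5 + 15n**4 + 196n**3 - 561n**2 - 8010n - 14175

Apply the Euclidean algorithm:
  -3n**4 - 24n**3 - 138n**2 - 1224n - 2835 = (-3/4)(4n**4 + 32n**3 - 56n**2 - 768n - 1260) + (-180n**2 - 1800n - 3780)
  4n**4 + 32n**3 - 56n**2 - 768n - 1260 = (-(1/45)n**2 + (2/45)n + 1/3)(-180n**2 - 1800n - 3780) + (0)
Last nonzero remainder: -180n**2 - 1800n - 3780. Dividing through by -180 gives the monic gcd n**2 + 10n + 21.
Then lcm(f, g) = f·g / gcd(f, g); expanding and making the result monic gives the answer.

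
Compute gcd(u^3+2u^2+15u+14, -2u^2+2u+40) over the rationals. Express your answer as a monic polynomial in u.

1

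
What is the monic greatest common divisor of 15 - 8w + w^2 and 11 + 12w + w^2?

1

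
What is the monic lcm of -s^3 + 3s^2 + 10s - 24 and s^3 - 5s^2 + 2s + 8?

Apply the Euclidean algorithm:
  -s^3 + 3s^2 + 10s - 24 = (-1)(s^3 - 5s^2 + 2s + 8) + (-2s^2 + 12s - 16)
  s^3 - 5s^2 + 2s + 8 = (-(1/2)s - 1/2)(-2s^2 + 12s - 16) + (0)
Last nonzero remainder: -2s^2 + 12s - 16. Dividing through by -2 gives the monic gcd s^2 - 6s + 8.
Then lcm(f, g) = f·g / gcd(f, g); expanding and making the result monic gives the answer.

s^4 - 2s^3 - 13s^2 + 14s + 24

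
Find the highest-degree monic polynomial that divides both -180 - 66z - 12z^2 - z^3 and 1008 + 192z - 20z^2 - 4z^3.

6 + z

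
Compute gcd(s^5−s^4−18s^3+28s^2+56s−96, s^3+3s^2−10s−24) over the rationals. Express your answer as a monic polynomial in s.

s^3+3s^2−10s−24

Apply the Euclidean algorithm:
  s^5−s^4−18s^3+28s^2+56s−96 = (s^2−4s+4)(s^3+3s^2−10s−24) + (0)
The last nonzero remainder s^3+3s^2−10s−24 is already monic.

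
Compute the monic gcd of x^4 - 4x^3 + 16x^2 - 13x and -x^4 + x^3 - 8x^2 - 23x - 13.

Repeated division with remainder:
  x^4 - 4x^3 + 16x^2 - 13x = (-1)(-x^4 + x^3 - 8x^2 - 23x - 13) + (-3x^3 + 8x^2 - 36x - 13)
  -x^4 + x^3 - 8x^2 - 23x - 13 = ((1/3)x + 5/9)(-3x^3 + 8x^2 - 36x - 13) + (-(4/9)x^2 + (4/3)x - 52/9)
  -3x^3 + 8x^2 - 36x - 13 = ((27/4)x + 9/4)(-(4/9)x^2 + (4/3)x - 52/9) + (0)
Last nonzero remainder: -(4/9)x^2 + (4/3)x - 52/9. Dividing through by -4/9 gives the monic gcd x^2 - 3x + 13.

x^2 - 3x + 13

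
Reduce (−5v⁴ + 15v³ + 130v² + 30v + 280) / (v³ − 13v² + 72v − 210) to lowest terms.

Apply the Euclidean algorithm:
  −5v⁴ + 15v³ + 130v² + 30v + 280 = (−5v − 50)(v³ − 13v² + 72v − 210) + (−160v² + 2580v − 10220)
  v³ − 13v² + 72v − 210 = (−(1/160)v − 5/256)(−160v² + 2580v − 10220) + ((3745/64)v − 26215/64)
  −160v² + 2580v − 10220 = (−(2048/749)v + 18688/749)((3745/64)v − 26215/64) + (0)
Last nonzero remainder: (3745/64)v − 26215/64. Dividing through by 3745/64 gives the monic gcd v − 7.
Cancel v − 7 from numerator and denominator to get the reduced form.

(−5v³ − 20v² − 10v − 40)/(v² − 6v + 30)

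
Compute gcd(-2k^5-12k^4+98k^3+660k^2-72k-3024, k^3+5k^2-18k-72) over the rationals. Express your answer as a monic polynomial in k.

k^2+9k+18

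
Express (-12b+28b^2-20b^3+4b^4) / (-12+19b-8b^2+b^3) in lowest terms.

(-4b+4b^2)/(-4+b)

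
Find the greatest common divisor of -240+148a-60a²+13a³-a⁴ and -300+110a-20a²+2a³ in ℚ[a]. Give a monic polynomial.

Repeated division with remainder:
  -a⁴+13a³-60a²+148a-240 = (-(1/2)a+3/2)(2a³-20a²+110a-300) + (25a²-167a+210)
  2a³-20a²+110a-300 = ((2/25)a-166/625)(25a²-167a+210) + ((30528/625)a-30528/125)
  25a²-167a+210 = ((15625/30528)a-4375/5088)((30528/625)a-30528/125) + (0)
Last nonzero remainder: (30528/625)a-30528/125. Dividing through by 30528/625 gives the monic gcd a-5.

-5+a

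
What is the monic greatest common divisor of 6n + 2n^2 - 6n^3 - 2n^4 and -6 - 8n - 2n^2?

3 + 4n + n^2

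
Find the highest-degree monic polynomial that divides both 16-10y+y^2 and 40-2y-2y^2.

1

Apply the Euclidean algorithm:
  y^2-10y+16 = (-1/2)(-2y^2-2y+40) + (-11y+36)
  -2y^2-2y+40 = ((2/11)y+94/121)(-11y+36) + (1456/121)
  -11y+36 = (-(1331/1456)y+1089/364)(1456/121) + (0)
The last nonzero remainder is the constant 1456/121, so the polynomials are coprime and gcd = 1.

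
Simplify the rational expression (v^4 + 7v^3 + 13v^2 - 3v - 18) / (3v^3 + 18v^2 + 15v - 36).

(v^2 + 5v + 6)/(3v + 12)

Euclidean algorithm in ℚ[v]:
  v^4 + 7v^3 + 13v^2 - 3v - 18 = ((1/3)v + 1/3)(3v^3 + 18v^2 + 15v - 36) + (2v^2 + 4v - 6)
  3v^3 + 18v^2 + 15v - 36 = ((3/2)v + 6)(2v^2 + 4v - 6) + (0)
Last nonzero remainder: 2v^2 + 4v - 6. Dividing through by 2 gives the monic gcd v^2 + 2v - 3.
Cancel v^2 + 2v - 3 from numerator and denominator to get the reduced form.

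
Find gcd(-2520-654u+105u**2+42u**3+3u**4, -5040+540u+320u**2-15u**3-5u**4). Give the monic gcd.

-168-10u+9u**2+u**3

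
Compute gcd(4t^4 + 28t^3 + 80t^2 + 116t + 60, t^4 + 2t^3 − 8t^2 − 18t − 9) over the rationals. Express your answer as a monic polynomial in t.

t^2 + 4t + 3

Repeated division with remainder:
  4t^4 + 28t^3 + 80t^2 + 116t + 60 = (4)(t^4 + 2t^3 − 8t^2 − 18t − 9) + (20t^3 + 112t^2 + 188t + 96)
  t^4 + 2t^3 − 8t^2 − 18t − 9 = ((1/20)t − 9/50)(20t^3 + 112t^2 + 188t + 96) + ((69/25)t^2 + (276/25)t + 207/25)
  20t^3 + 112t^2 + 188t + 96 = ((500/69)t + 800/69)((69/25)t^2 + (276/25)t + 207/25) + (0)
Last nonzero remainder: (69/25)t^2 + (276/25)t + 207/25. Dividing through by 69/25 gives the monic gcd t^2 + 4t + 3.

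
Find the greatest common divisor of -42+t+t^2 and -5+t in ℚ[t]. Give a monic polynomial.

1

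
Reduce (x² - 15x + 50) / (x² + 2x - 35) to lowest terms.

(x - 10)/(x + 7)

Repeated division with remainder:
  x² - 15x + 50 = (x² + 2x - 35) + (-17x + 85)
  x² + 2x - 35 = (-(1/17)x - 7/17)(-17x + 85) + (0)
Last nonzero remainder: -17x + 85. Dividing through by -17 gives the monic gcd x - 5.
Cancel x - 5 from numerator and denominator to get the reduced form.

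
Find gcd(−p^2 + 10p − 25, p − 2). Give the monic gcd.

1

Apply the Euclidean algorithm:
  −p^2 + 10p − 25 = (−p + 8)(p − 2) + (−9)
  p − 2 = (−(1/9)p + 2/9)(−9) + (0)
The last nonzero remainder is the constant −9, so the polynomials are coprime and gcd = 1.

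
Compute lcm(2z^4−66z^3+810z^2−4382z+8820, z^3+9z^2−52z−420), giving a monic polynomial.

By polynomial division,
  2z^4−66z^3+810z^2−4382z+8820 = (2z−84)(z^3+9z^2−52z−420) + (1670z^2−7910z−26460)
  z^3+9z^2−52z−420 = ((1/1670)z+1147/139445)(1670z^2−7910z−26460) + ((806208/27889)z−5643456/27889)
  1670z^2−7910z−26460 = ((23287315/403104)z+8785035/67184)((806208/27889)z−5643456/27889) + (0)
Last nonzero remainder: (806208/27889)z−5643456/27889. Dividing through by 806208/27889 gives the monic gcd z−7.
Then lcm(f, g) = f·g / gcd(f, g); expanding and making the result monic gives the answer.

z^6−17z^5−63z^4+2309z^3−6346z^2−60900z+264600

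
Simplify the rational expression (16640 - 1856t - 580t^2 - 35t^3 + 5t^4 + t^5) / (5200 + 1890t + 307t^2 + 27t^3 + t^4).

By polynomial division,
  t^5 + 5t^4 - 35t^3 - 580t^2 - 1856t + 16640 = (t - 22)(t^4 + 27t^3 + 307t^2 + 1890t + 5200) + (252t^3 + 4284t^2 + 34524t + 131040)
  t^4 + 27t^3 + 307t^2 + 1890t + 5200 = ((1/252)t + 5/126)(252t^3 + 4284t^2 + 34524t + 131040) + (0)
Last nonzero remainder: 252t^3 + 4284t^2 + 34524t + 131040. Dividing through by 252 gives the monic gcd t^3 + 17t^2 + 137t + 520.
Cancel t^3 + 17t^2 + 137t + 520 from numerator and denominator to get the reduced form.

(32 - 12t + t^2)/(10 + t)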